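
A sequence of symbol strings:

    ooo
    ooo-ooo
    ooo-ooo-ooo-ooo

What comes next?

ooo-ooo-ooo-ooo-ooo-ooo-ooo-ooo

s(k+1) = s(k)·-·s(k) — each term doubles the last with '-' between the halves.
One more doubling of ooo-ooo-ooo-ooo gives the answer.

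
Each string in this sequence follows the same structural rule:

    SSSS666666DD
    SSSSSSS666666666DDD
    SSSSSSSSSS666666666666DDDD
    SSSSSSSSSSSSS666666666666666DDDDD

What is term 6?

SSSSSSSSSSSSSSSSSSS666666666666666666666DDDDDDD

The n-th term is 3n-2 S's then 3n 6's then n D's, where the shown terms are n = 2, 3, 4, 5.
At n = 7 the blocks have lengths 19, 21, 7.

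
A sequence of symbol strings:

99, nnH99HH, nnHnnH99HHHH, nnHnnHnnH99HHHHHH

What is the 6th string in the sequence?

nnHnnHnnHnnHnnH99HHHHHHHHHH

s(k+1) = nnH·s(k)·HH, so each term gains nnH as a prefix and HH as a suffix.
From nnHnnHnnH99HHHHHH, 2 further steps: nnHnnHnnH99HHHHHH → nnHnnHnnHnnH99HHHHHHHH → (answer).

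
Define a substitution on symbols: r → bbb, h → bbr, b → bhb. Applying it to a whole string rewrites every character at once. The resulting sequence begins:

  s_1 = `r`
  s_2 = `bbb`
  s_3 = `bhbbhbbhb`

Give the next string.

Expanding bhbbhbbhb: b→bhb, h→bbr, b→bhb, b→bhb, h→bbr, b→bhb, b→bhb, h→bbr, b→bhb. Concatenated: bhb bbr bhb bhb bbr bhb bhb bbr bhb.

bhbbbrbhbbhbbbrbhbbhbbbrbhb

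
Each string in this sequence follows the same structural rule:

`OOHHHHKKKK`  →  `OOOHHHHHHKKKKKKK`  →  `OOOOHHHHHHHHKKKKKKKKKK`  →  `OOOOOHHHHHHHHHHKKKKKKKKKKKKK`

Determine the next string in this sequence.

Term n consists of n O's, followed by 2n H's, followed by 3n-2 K's, where the shown terms are n = 2, 3, 4, 5.
At n = 6 the blocks have lengths 6, 12, 16.

OOOOOOHHHHHHHHHHHHKKKKKKKKKKKKKKKK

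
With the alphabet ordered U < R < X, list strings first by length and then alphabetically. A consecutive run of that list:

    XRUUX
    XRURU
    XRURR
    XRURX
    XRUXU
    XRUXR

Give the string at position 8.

Continuing the enumeration 2 steps past XRUXR: XRUXR → XRUXX → (answer).

XRRUU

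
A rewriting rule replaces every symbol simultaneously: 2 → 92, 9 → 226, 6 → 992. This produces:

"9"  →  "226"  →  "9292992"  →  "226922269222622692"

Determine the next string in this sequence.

Rewriting the 18 symbols of 226922269222622692 one by one yields 92 92 992 226 92 92 92 992 226 92 92 92 992 92 92 992 226 92; concatenated:

9292992226929292992226929292992929299222692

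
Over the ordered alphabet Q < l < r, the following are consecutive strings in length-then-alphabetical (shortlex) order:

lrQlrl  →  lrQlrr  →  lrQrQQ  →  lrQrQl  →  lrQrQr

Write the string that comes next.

lrQrlQ

The successor of lrQrQr increments the rightmost position that isn't already r and resets every position after it to Q.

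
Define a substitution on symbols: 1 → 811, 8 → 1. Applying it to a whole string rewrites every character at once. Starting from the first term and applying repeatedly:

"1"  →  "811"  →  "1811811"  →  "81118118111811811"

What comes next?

Replace each of the 17 characters of 81118118111811811 in place — 1 811 811 811 1 811 811 1 811 811 811 1 811 811 1 811 811 — and concatenate.

18118118111811811181181181118118111811811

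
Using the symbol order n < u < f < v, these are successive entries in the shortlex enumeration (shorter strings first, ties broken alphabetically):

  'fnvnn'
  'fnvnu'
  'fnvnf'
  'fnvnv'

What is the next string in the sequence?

fnvun

Treat fnvnv as a base-4 numeral over the given alphabet and add one, carrying through any trailing v's.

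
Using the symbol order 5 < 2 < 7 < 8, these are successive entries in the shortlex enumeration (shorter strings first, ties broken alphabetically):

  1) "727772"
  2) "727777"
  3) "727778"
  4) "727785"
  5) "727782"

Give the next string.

Treat 727782 as a base-4 numeral over the given alphabet and add one, carrying through any trailing 8's.

727787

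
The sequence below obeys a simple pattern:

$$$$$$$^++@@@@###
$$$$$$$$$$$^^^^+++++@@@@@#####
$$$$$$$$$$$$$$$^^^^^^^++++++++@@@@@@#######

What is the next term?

Term n consists of 4n+3 $'s, followed by 3n-2 ^'s, followed by 3n-1 +'s, followed by n+3 @'s, followed by 2n+1 #'s (n = 1, 2, …).
Setting n = 4 gives 19, 10, 11, 7, 9 characters in each block.

$$$$$$$$$$$$$$$$$$$^^^^^^^^^^+++++++++++@@@@@@@#########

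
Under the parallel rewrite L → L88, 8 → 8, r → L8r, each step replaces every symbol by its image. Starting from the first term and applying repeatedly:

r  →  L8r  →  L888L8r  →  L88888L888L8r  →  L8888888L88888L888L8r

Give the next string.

Replace each of the 21 characters of L8888888L88888L888L8r in place — L88 8 8 8 8 8 8 8 L88 8 8 8 8 8 L88 8 8 8 L88 8 L8r — and concatenate.

L888888888L8888888L88888L888L8r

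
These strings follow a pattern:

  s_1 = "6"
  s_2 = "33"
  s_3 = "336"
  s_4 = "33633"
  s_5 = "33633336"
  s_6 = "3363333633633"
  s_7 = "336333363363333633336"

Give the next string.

Each term (from the third on) is the previous term followed by the one before it: term 3 = 33·6 = 336.
Continuing: 336333363363333633336 · 3363333633633 gives term 8.

3363333633633336333363363333633633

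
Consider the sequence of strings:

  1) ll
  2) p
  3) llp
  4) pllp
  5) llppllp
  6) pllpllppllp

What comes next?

llppllppllpllppllp

This is a Fibonacci-style word recurrence s(k) = s(k−2)·s(k−1): e.g. ll·p = llp.
The next term joins llppllp and pllpllppllp.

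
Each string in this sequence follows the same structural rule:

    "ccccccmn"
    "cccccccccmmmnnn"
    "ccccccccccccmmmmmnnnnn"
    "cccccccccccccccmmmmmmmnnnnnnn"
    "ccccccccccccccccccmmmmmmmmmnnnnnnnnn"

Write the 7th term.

The n-th term is 3n+3 c's then 2n-1 m's then 2n-1 n's (n = 1, 2, …).
Setting n = 7 gives 24, 13, 13 characters in each block.

ccccccccccccccccccccccccmmmmmmmmmmmmmnnnnnnnnnnnnn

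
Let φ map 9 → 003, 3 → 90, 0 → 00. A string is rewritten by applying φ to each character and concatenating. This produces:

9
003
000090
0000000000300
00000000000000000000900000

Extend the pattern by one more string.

00000000000000000000000000000000000000000030000000000

φ(00000000000000000000900000) expands symbol-by-symbol to 00 00 00 00 00 00 00 00 00 00 00 00 00 00 00 00 00 00 00 00 003 00 00 00 00 00; joining the 26 pieces gives the next term.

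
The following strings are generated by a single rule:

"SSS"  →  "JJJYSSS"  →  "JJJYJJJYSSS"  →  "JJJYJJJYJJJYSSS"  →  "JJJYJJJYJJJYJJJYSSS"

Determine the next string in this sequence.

Each term is the previous one with JJJY prepended.
Applying this once more to JJJYJJJYJJJYJJJYSSS:

JJJYJJJYJJJYJJJYJJJYSSS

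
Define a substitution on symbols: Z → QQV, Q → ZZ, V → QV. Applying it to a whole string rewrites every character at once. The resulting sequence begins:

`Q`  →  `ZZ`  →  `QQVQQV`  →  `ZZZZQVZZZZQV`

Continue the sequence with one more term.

Rewriting each symbol of ZZZZQVZZZZQV: Z→QQV, Z→QQV, Z→QQV, Z→QQV, Q→ZZ, V→QV, Z→QQV, Z→QQV, Z→QQV, Z→QQV, Q→ZZ, V→QV, which concatenates to QQV QQV QQV QQV ZZ QV QQV QQV QQV QQV ZZ QV.

QQVQQVQQVQQVZZQVQQVQQVQQVQQVZZQV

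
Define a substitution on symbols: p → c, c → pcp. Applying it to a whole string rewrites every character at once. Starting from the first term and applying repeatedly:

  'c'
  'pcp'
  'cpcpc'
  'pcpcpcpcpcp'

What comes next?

Expanding pcpcpcpcpcp: p→c, c→pcp, p→c, c→pcp, p→c, c→pcp, p→c, c→pcp, p→c, c→pcp, p→c. Concatenated: c pcp c pcp c pcp c pcp c pcp c.

cpcpcpcpcpcpcpcpcpcpc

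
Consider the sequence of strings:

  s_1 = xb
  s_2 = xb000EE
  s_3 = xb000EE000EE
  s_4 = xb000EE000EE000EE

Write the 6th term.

Every step adds 000EE to the end: s(k+1) = s(k)·000EE.
From xb000EE000EE000EE, 2 further steps: xb000EE000EE000EE → xb000EE000EE000EE000EE → (answer).

xb000EE000EE000EE000EE000EE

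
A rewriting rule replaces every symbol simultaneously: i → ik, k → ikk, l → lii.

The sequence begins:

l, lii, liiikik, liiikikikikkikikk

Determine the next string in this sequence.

Rewriting the 17 symbols of liiikikikikkikikk one by one yields lii ik ik ik ikk ik ikk ik ikk ik ikk ikk ik ikk ik ikk ikk; concatenated:

liiikikikikkikikkikikkikikkikkikikkikikkikk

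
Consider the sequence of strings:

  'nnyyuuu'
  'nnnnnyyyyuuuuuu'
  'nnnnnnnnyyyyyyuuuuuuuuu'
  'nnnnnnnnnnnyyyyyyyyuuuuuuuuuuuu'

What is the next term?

nnnnnnnnnnnnnnyyyyyyyyyyuuuuuuuuuuuuuuu

Term n consists of 3n-1 n's, followed by 2n y's, followed by 3n u's (n = 1, 2, …).
For the next term, n = 5, so the run lengths are 14, 10, 15.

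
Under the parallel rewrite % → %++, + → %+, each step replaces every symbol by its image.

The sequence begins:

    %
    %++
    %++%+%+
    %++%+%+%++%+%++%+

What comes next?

Replace each of the 17 characters of %++%+%+%++%+%++%+ in place — %++ %+ %+ %++ %+ %++ %+ %++ %+ %+ %++ %+ %++ %+ %+ %++ %+ — and concatenate.

%++%+%+%++%+%++%+%++%+%+%++%+%++%+%+%++%+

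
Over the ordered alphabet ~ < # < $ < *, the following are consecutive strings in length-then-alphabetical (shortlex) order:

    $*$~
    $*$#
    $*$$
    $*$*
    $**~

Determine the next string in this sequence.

Find the rightmost character of $**~ below *, bump it to the next letter, and reset everything to its right to ~.

$**#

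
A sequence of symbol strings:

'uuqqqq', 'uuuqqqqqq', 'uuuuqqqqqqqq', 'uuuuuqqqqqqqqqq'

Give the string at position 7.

uuuuuuuuqqqqqqqqqqqqqqqq

The n-th term is n+1 u's then 2n+2 q's (n = 1, 2, …).
At n = 7 the blocks have lengths 8, 16.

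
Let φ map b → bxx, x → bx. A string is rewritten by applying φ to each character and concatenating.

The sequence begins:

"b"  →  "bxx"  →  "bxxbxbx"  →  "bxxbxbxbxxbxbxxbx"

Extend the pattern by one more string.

bxxbxbxbxxbxbxxbxbxxbxbxbxxbxbxxbxbxbxxbx

Applying the rule to each of the 17 symbols of bxxbxbxbxxbxbxxbx gives the pieces bxx bx bx bxx bx bxx bx bxx bx bx bxx bx bxx bx bx bxx bx, which concatenate to the answer.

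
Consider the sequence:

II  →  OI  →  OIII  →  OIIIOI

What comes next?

From term 3 onward, concatenate the last term with the second-to-last: OI·II = OIII, OIII·OI = OIIIOI, …
The next term joins OIIIOI and OIII.

OIIIOIOIII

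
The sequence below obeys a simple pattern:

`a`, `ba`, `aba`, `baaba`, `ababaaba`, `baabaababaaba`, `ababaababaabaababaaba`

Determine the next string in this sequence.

baabaababaabaababaababaabaababaaba

This is a Fibonacci-style word recurrence s(k) = s(k−2)·s(k−1): e.g. a·ba = aba.
Continuing: baabaababaaba · ababaababaabaababaaba gives term 8.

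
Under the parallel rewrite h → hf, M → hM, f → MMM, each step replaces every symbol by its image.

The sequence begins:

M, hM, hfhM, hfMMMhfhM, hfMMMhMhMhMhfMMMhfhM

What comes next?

Applying the rule to each of the 20 symbols of hfMMMhMhMhMhfMMMhfhM gives the pieces hf MMM hM hM hM hf hM hf hM hf hM hf MMM hM hM hM hf MMM hf hM, which concatenate to the answer.

hfMMMhMhMhMhfhMhfhMhfhMhfMMMhMhMhMhfMMMhfhM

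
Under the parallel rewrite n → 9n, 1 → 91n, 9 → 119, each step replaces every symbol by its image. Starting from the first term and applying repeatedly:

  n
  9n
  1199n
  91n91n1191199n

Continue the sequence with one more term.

11991n9n11991n9n91n91n11991n91n1191199n

Applying the rule to each of the 14 symbols of 91n91n1191199n gives the pieces 119 91n 9n 119 91n 9n 91n 91n 119 91n 91n 119 119 9n, which concatenate to the answer.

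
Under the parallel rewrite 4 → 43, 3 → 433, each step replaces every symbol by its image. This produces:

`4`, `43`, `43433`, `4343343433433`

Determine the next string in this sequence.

Rewriting the 13 symbols of 4343343433433 one by one yields 43 433 43 433 433 43 433 43 433 433 43 433 433; concatenated:

4343343433433434334343343343433433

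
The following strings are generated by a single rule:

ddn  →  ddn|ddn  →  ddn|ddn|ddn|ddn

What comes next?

Every step duplicates the string with '|' between the halves.
So the next term is two copies of ddn|ddn|ddn|ddn with '|' between the halves.

ddn|ddn|ddn|ddn|ddn|ddn|ddn|ddn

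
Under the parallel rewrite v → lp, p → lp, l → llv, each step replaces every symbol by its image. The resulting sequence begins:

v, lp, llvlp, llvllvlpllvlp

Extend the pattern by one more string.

llvllvlpllvllvlpllvlpllvllvlpllvlp

Replace each of the 13 characters of llvllvlpllvlp in place — llv llv lp llv llv lp llv lp llv llv lp llv lp — and concatenate.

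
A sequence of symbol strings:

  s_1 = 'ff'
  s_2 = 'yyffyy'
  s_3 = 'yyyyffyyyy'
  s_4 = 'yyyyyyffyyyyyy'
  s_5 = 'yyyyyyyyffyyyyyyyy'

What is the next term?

Every step adds yy to the front and yy to the end of the previous string.
One more step from yyyyyyyyffyyyyyyyy gives the answer.

yyyyyyyyyyffyyyyyyyyyy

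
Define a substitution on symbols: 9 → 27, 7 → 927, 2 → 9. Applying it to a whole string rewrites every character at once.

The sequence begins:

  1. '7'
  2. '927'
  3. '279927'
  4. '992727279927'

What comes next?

272799279927992727279927

Apply φ to 992727279927 symbol by symbol: 9→27, 9→27, 2→9, 7→927, 2→9, 7→927, 2→9, 7→927, 9→27, 9→27, 2→9, 7→927; joined: 27 27 9 927 9 927 9 927 27 27 9 927.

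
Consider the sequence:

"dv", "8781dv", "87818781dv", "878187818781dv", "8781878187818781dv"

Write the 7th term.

878187818781878187818781dv

Every step adds 8781 at the front: s(k+1) = 8781·s(k).
From 8781878187818781dv, 2 further steps: 8781878187818781dv → 87818781878187818781dv → (answer).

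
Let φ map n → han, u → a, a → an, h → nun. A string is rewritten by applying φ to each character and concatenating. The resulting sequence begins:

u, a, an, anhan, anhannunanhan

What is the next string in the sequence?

anhannunanhanhanahananhannunanhan

φ(anhannunanhan) expands symbol-by-symbol to an han nun an han han a han an han nun an han; joining the 13 pieces gives the next term.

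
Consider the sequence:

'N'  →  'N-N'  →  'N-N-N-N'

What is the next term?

N-N-N-N-N-N-N-N

Every step duplicates the string with '-' between the halves.
So the next term is two copies of N-N-N-N with '-' between the halves.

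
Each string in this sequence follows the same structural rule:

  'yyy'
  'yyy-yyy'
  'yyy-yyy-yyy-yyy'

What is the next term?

Each string is two copies of the previous one joined by '-'.
Doubling yyy-yyy-yyy-yyy with '-' between the halves:

yyy-yyy-yyy-yyy-yyy-yyy-yyy-yyy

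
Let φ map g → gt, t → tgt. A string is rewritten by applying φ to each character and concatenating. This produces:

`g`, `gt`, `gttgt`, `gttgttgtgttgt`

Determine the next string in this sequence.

Rewriting the 13 symbols of gttgttgtgttgt one by one yields gt tgt tgt gt tgt tgt gt tgt gt tgt tgt gt tgt; concatenated:

gttgttgtgttgttgtgttgtgttgttgtgttgt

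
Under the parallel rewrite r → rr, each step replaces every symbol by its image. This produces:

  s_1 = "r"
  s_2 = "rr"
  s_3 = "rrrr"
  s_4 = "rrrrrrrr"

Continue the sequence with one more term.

Apply φ to rrrrrrrr symbol by symbol: r→rr, r→rr, r→rr, r→rr, r→rr, r→rr, r→rr, r→rr; joined: rr rr rr rr rr rr rr rr.

rrrrrrrrrrrrrrrr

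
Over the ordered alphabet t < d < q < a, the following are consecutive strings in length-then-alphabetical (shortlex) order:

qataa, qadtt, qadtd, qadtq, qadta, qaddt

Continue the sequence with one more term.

Find the rightmost character of qaddt below a, bump it to the next letter, and reset everything to its right to t.

qaddd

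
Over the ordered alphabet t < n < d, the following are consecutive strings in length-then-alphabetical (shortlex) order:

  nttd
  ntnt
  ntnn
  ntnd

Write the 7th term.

Stepping forward 3 times from ntnd: ntnd → ntdt → ntdn, then the target.

ntdd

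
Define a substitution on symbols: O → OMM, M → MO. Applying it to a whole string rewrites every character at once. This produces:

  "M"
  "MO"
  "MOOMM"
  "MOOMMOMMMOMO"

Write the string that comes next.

MOOMMOMMMOMOOMMMOMOMOOMMMOOMM

Expanding MOOMMOMMMOMO: M→MO, O→OMM, O→OMM, M→MO, M→MO, O→OMM, M→MO, M→MO, M→MO, O→OMM, M→MO, O→OMM. Concatenated: MO OMM OMM MO MO OMM MO MO MO OMM MO OMM.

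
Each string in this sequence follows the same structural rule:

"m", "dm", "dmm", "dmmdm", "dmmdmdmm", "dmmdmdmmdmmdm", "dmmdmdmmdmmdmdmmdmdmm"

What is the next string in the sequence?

This is a Fibonacci-style word recurrence s(k) = s(k−1)·s(k−2): e.g. dm·m = dmm.
The next term joins dmmdmdmmdmmdmdmmdmdmm and dmmdmdmmdmmdm.

dmmdmdmmdmmdmdmmdmdmmdmmdmdmmdmmdm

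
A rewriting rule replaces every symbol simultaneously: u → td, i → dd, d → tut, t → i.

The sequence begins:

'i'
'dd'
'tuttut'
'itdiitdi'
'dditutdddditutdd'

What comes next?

Applying the rule to each of the 16 symbols of dditutdddditutdd gives the pieces tut tut dd i td i tut tut tut tut dd i td i tut tut, which concatenate to the answer.

tuttutdditdituttuttuttutdditdituttut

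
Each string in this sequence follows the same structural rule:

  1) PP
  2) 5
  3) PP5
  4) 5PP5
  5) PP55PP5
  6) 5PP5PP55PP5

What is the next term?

PP55PP55PP5PP55PP5

Each term (from the third on) is the two preceding terms concatenated in order: term 3 = PP·5 = PP5.
The next term joins PP55PP5 and 5PP5PP55PP5.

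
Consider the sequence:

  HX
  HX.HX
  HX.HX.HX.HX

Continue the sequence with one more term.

Every step duplicates the string with '.' between the halves.
One more doubling of HX.HX.HX.HX gives the answer.

HX.HX.HX.HX.HX.HX.HX.HX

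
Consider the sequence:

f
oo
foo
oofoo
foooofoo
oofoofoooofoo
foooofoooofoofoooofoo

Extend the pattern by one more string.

This is a Fibonacci-style word recurrence s(k) = s(k−2)·s(k−1): e.g. f·oo = foo.
The next term joins oofoofoooofoo and foooofoooofoofoooofoo.

oofoofoooofoofoooofoooofoofoooofoo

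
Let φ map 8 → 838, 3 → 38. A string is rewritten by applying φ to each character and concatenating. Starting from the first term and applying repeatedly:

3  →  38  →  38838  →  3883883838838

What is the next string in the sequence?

3883883838838838388383883883838838

Applying the rule to each of the 13 symbols of 3883883838838 gives the pieces 38 838 838 38 838 838 38 838 38 838 838 38 838, which concatenate to the answer.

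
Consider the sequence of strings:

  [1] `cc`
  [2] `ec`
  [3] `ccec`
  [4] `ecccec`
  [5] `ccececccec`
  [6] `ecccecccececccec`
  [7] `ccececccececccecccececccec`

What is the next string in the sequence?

From term 3 onward, concatenate the second-to-last term with the last: cc·ec = ccec, ec·ccec = ecccec, …
So term 8 is ecccecccececccec·ccececccececccecccececccec.

ecccecccececccecccececccececccecccececccec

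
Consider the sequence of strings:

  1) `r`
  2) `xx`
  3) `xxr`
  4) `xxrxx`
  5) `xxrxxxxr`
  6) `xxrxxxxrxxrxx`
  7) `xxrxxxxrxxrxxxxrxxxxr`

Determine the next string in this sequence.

xxrxxxxrxxrxxxxrxxxxrxxrxxxxrxxrxx

Each term (from the third on) is the previous term followed by the one before it: term 3 = xx·r = xxr.
So term 8 is xxrxxxxrxxrxxxxrxxxxr·xxrxxxxrxxrxx.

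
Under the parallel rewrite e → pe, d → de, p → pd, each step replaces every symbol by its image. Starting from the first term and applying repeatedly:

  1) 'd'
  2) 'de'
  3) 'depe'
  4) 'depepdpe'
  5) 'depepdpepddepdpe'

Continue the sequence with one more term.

Applying the rule to each of the 16 symbols of depepdpepddepdpe gives the pieces de pe pd pe pd de pd pe pd de de pe pd de pd pe, which concatenate to the answer.

depepdpepddepdpepddedepepddepdpe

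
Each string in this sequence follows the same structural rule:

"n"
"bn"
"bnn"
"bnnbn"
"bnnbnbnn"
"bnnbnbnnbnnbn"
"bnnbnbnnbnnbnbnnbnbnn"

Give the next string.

bnnbnbnnbnnbnbnnbnbnnbnnbnbnnbnnbn

From term 3 onward, concatenate the last term with the second-to-last: bn·n = bnn, bnn·bn = bnnbn, …
Continuing: bnnbnbnnbnnbnbnnbnbnn · bnnbnbnnbnnbn gives term 8.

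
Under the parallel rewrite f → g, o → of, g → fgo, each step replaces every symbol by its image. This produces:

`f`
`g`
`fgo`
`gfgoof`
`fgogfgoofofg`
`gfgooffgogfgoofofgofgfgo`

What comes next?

Applying the rule to each of the 24 symbols of gfgooffgogfgoofofgofgfgo gives the pieces fgo g fgo of of g g fgo of fgo g fgo of of g of g fgo of g fgo g fgo of, which concatenate to the answer.

fgogfgoofofggfgooffgogfgoofofgofgfgoofgfgogfgoof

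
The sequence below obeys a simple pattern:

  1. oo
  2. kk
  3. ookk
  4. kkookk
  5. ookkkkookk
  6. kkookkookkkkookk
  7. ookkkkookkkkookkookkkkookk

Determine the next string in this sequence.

kkookkookkkkookkookkkkookkkkookkookkkkookk

Each term (from the third on) is the two preceding terms concatenated in order: term 3 = oo·kk = ookk.
The next term joins kkookkookkkkookk and ookkkkookkkkookkookkkkookk.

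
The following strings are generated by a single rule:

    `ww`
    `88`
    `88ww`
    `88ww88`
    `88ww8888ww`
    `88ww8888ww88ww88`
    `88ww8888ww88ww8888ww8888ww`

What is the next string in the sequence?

This is a Fibonacci-style word recurrence s(k) = s(k−1)·s(k−2): e.g. 88·ww = 88ww.
So term 8 is 88ww8888ww88ww8888ww8888ww·88ww8888ww88ww88.

88ww8888ww88ww8888ww8888ww88ww8888ww88ww88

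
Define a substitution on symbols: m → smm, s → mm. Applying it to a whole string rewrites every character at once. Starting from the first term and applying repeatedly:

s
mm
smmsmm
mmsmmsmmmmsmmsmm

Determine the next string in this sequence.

Rewriting the 16 symbols of mmsmmsmmmmsmmsmm one by one yields smm smm mm smm smm mm smm smm smm smm mm smm smm mm smm smm; concatenated:

smmsmmmmsmmsmmmmsmmsmmsmmsmmmmsmmsmmmmsmmsmm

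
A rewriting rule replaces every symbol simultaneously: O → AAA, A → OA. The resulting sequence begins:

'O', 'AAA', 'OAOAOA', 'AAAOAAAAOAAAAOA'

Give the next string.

Rewriting the 15 symbols of AAAOAAAAOAAAAOA one by one yields OA OA OA AAA OA OA OA OA AAA OA OA OA OA AAA OA; concatenated:

OAOAOAAAAOAOAOAOAAAAOAOAOAOAAAAOA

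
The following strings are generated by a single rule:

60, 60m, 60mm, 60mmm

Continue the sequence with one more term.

60mmmm

Every step adds m to the end: s(k+1) = s(k)·m.
So the next term is 60mmm·m.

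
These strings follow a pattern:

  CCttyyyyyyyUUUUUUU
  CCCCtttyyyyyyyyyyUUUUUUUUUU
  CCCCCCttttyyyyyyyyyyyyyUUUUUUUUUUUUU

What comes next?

CCCCCCCCtttttyyyyyyyyyyyyyyyyUUUUUUUUUUUUUUUU

The n-th term is 2n-2 C's then n t's then 3n+1 y's then 3n+1 U's, where the shown terms are n = 2, 3, 4.
Setting n = 5 gives 8, 5, 16, 16 characters in each block.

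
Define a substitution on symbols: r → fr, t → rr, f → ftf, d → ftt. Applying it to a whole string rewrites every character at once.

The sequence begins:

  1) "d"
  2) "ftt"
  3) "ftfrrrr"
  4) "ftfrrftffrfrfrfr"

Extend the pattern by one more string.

Replace each of the 16 characters of ftfrrftffrfrfrfr in place — ftf rr ftf fr fr ftf rr ftf ftf fr ftf fr ftf fr ftf fr — and concatenate.

ftfrrftffrfrftfrrftfftffrftffrftffrftffr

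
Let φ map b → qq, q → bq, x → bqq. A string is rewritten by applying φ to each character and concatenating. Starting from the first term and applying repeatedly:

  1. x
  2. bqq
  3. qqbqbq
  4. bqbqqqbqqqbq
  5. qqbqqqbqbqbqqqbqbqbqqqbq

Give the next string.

Rewriting the 24 symbols of qqbqqqbqbqbqqqbqbqbqqqbq one by one yields bq bq qq bq bq bq qq bq qq bq qq bq bq bq qq bq qq bq qq bq bq bq qq bq; concatenated:

bqbqqqbqbqbqqqbqqqbqqqbqbqbqqqbqqqbqqqbqbqbqqqbq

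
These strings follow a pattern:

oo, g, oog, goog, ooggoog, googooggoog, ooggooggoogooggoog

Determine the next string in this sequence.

This is a Fibonacci-style word recurrence s(k) = s(k−2)·s(k−1): e.g. oo·g = oog.
The next term joins googooggoog and ooggooggoogooggoog.

googooggoogooggooggoogooggoog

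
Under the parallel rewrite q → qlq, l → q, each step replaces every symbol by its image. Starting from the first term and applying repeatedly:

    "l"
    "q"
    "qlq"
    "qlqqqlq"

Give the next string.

qlqqqlqqlqqlqqqlq

Expanding qlqqqlq: q→qlq, l→q, q→qlq, q→qlq, q→qlq, l→q, q→qlq. Concatenated: qlq q qlq qlq qlq q qlq.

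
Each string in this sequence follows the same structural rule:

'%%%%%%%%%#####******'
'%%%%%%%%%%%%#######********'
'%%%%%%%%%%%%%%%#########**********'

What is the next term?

Each string has the form %^{3n+3} #^{2n+1} *^{2n+2}, where the shown terms are n = 2, 3, 4.
For the next term, n = 5, so the run lengths are 18, 11, 12.

%%%%%%%%%%%%%%%%%%###########************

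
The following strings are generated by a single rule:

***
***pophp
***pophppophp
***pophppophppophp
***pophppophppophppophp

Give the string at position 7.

The strings grow by a fixed suffix pophp each time.
From ***pophppophppophppophp, 2 further steps: ***pophppophppophppophp → ***pophppophppophppophppophp → (answer).

***pophppophppophppophppophppophp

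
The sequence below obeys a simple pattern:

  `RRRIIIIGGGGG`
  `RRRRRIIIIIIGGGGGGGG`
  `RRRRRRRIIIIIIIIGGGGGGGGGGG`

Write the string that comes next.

RRRRRRRRRIIIIIIIIIIGGGGGGGGGGGGGG

Term n consists of 2n+1 R's, followed by 2n+2 I's, followed by 3n+2 G's (n = 1, 2, …).
Setting n = 4 gives 9, 10, 14 characters in each block.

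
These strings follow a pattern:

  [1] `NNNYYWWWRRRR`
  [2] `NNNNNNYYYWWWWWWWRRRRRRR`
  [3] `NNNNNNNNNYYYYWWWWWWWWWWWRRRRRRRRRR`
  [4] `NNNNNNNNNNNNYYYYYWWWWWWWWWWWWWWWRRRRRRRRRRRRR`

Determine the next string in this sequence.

NNNNNNNNNNNNNNNYYYYYYWWWWWWWWWWWWWWWWWWWRRRRRRRRRRRRRRRR

Reading off run lengths: N runs 3, 6, 9, 12; Y runs 2, 3, 4, 5; W runs 3, 7, 11, 15; R runs 4, 7, 10, 13 — each is linear in n (n = 1, 2, …).
For the next term, n = 5, so the run lengths are 15, 6, 19, 16.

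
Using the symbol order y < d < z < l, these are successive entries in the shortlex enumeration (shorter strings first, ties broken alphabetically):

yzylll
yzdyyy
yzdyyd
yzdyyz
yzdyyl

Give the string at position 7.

Stepping forward 2 times from yzdyyl: yzdyyl → yzdydy, then the target.

yzdydd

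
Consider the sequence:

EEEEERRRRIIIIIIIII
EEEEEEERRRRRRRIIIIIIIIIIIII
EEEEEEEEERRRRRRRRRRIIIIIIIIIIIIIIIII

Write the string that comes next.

Reading off run lengths: E runs 5, 7, 9; R runs 4, 7, 10; I runs 9, 13, 17 — each is linear in n, where the shown terms are n = 2, 3, 4.
Setting n = 5 gives 11, 13, 21 characters in each block.

EEEEEEEEEEERRRRRRRRRRRRRIIIIIIIIIIIIIIIIIIIII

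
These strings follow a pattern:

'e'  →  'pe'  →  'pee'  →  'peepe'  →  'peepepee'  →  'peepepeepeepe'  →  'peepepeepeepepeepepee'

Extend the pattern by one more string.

peepepeepeepepeepepeepeepepeepeepe

Each term (from the third on) is the previous term followed by the one before it: term 3 = pe·e = pee.
The next term joins peepepeepeepepeepepee and peepepeepeepe.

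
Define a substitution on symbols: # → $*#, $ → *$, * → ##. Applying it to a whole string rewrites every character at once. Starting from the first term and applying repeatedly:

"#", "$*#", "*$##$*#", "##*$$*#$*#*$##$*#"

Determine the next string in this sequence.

Rewriting the 17 symbols of ##*$$*#$*#*$##$*# one by one yields $*# $*# ## *$ *$ ## $*# *$ ## $*# ## *$ $*# $*# *$ ## $*#; concatenated:

$*#$*###*$*$##$*#*$##$*###*$$*#$*#*$##$*#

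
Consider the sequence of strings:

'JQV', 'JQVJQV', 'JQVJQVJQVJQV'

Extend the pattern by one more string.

JQVJQVJQVJQVJQVJQVJQVJQV

s(k+1) = s(k)·s(k) — each term doubles the last.
So the next term is two copies of JQVJQVJQVJQV.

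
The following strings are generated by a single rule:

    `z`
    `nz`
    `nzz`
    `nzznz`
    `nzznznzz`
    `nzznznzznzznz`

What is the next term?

nzznznzznzznznzznznzz

Each term (from the third on) is the previous term followed by the one before it: term 3 = nz·z = nzz.
So term 7 is nzznznzznzznz·nzznznzz.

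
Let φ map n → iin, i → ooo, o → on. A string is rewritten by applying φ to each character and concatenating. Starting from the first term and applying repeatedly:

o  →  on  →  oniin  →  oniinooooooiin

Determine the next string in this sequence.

oniinooooooiinononononononooooooiin

Replace each of the 14 characters of oniinooooooiin in place — on iin ooo ooo iin on on on on on on ooo ooo iin — and concatenate.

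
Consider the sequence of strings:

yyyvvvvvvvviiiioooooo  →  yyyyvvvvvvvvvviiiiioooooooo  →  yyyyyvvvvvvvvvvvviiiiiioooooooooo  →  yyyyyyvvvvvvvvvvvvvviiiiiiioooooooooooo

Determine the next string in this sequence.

Each string has the form y^{n} v^{2n+2} i^{n+1} o^{2n}, where the shown terms are n = 3, 4, 5, 6.
Setting n = 7 gives 7, 16, 8, 14 characters in each block.

yyyyyyyvvvvvvvvvvvvvvvviiiiiiiioooooooooooooo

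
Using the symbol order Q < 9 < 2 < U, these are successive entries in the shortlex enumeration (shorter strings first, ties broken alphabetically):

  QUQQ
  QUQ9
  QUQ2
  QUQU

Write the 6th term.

QU99

Advancing 2 positions from QUQU through QUQU → QU9Q reaches term 6.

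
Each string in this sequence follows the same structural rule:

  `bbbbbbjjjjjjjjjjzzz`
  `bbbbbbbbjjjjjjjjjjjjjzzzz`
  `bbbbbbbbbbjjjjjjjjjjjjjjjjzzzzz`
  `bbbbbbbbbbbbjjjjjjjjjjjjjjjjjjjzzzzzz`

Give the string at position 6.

bbbbbbbbbbbbbbbbjjjjjjjjjjjjjjjjjjjjjjjjjzzzzzzzz

Reading off run lengths: b runs 6, 8, 10, 12; j runs 10, 13, 16, 19; z runs 3, 4, 5, 6 — each is linear in n, where the shown terms are n = 3, 4, 5, 6.
At n = 8 the blocks have lengths 16, 25, 8.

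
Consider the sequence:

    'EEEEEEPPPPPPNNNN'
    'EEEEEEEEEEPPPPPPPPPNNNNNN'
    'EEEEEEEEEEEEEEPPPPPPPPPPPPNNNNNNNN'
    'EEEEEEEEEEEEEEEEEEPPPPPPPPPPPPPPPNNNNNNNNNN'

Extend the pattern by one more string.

Term n consists of 4n+2 E's, followed by 3n+3 P's, followed by 2n+2 N's (n = 1, 2, …).
Setting n = 5 gives 22, 18, 12 characters in each block.

EEEEEEEEEEEEEEEEEEEEEEPPPPPPPPPPPPPPPPPPNNNNNNNNNNNN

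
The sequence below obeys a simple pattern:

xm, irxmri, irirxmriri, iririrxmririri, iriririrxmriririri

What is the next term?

Every step adds ir to the front and ri to the end of the previous string.
Applying this once more to iriririrxmriririri:

iririririrxmririririri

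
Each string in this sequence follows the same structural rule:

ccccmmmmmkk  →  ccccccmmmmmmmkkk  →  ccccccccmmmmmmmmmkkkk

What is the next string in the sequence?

ccccccccccmmmmmmmmmmmkkkkk

The n-th term is 2n c's then 2n+1 m's then n k's, where the shown terms are n = 2, 3, 4.
Setting n = 5 gives 10, 11, 5 characters in each block.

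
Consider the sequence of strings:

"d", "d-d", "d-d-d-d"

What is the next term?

d-d-d-d-d-d-d-d

s(k+1) = s(k)·-·s(k) — each term doubles the last with '-' between the halves.
One more doubling of d-d-d-d gives the answer.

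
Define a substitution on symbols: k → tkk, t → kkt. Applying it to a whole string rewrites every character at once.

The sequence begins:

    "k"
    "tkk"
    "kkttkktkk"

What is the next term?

Rewriting each symbol of kkttkktkk: k→tkk, k→tkk, t→kkt, t→kkt, k→tkk, k→tkk, t→kkt, k→tkk, k→tkk, which concatenates to tkk tkk kkt kkt tkk tkk kkt tkk tkk.

tkktkkkktkkttkktkkkkttkktkk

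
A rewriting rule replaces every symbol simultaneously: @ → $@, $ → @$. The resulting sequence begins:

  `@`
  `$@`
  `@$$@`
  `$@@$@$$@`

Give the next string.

@$$@$@@$$@@$@$$@

Rewriting each symbol of $@@$@$$@: $→@$, @→$@, @→$@, $→@$, @→$@, $→@$, $→@$, @→$@, which concatenates to @$ $@ $@ @$ $@ @$ @$ $@.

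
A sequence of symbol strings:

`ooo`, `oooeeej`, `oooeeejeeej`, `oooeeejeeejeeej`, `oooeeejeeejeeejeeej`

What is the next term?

Each term is the previous one with eeej appended.
So the next term is oooeeejeeejeeejeeej·eeej.

oooeeejeeejeeejeeejeeej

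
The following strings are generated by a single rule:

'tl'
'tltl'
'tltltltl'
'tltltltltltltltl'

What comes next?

s(k+1) = s(k)·s(k) — each term doubles the last.
One more doubling of tltltltltltltltl gives the answer.

tltltltltltltltltltltltltltltltl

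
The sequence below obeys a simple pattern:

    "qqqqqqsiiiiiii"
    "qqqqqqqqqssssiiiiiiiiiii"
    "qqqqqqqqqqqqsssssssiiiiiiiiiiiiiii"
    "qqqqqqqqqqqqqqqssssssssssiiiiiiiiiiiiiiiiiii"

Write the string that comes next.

qqqqqqqqqqqqqqqqqqsssssssssssssiiiiiiiiiiiiiiiiiiiiiii

Each string has the form q^{3n+3} s^{3n-2} i^{4n+3} (n = 1, 2, …).
At n = 5 the blocks have lengths 18, 13, 23.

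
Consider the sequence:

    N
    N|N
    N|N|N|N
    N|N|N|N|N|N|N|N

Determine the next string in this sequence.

N|N|N|N|N|N|N|N|N|N|N|N|N|N|N|N

Each string is two copies of the previous one joined by '|'.
So the next term is two copies of N|N|N|N|N|N|N|N with '|' between the halves.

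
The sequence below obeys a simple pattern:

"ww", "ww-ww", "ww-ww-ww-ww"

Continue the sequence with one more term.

s(k+1) = s(k)·-·s(k) — each term doubles the last with '-' between the halves.
One more doubling of ww-ww-ww-ww gives the answer.

ww-ww-ww-ww-ww-ww-ww-ww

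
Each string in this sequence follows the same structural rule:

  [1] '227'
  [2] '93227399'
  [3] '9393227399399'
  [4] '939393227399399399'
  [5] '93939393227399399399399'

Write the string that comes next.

s(k+1) = 93·s(k)·399, so each term gains 93 as a prefix and 399 as a suffix.
Applying this once more to 93939393227399399399399:

9393939393227399399399399399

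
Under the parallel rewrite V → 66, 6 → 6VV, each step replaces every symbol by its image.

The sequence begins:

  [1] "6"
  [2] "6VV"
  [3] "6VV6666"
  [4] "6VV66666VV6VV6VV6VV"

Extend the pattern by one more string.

Replace each of the 19 characters of 6VV66666VV6VV6VV6VV in place — 6VV 66 66 6VV 6VV 6VV 6VV 6VV 66 66 6VV 66 66 6VV 66 66 6VV 66 66 — and concatenate.

6VV66666VV6VV6VV6VV6VV66666VV66666VV66666VV6666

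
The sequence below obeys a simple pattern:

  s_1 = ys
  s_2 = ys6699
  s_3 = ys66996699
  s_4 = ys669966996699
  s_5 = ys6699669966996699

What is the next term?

ys66996699669966996699

Each term is the previous one with 6699 appended.
So the next term is ys6699669966996699·6699.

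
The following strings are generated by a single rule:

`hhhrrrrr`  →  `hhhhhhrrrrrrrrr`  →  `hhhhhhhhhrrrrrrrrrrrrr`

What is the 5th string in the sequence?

Term n consists of 3n h's, followed by 4n+1 r's (n = 1, 2, …).
At n = 5 the blocks have lengths 15, 21.

hhhhhhhhhhhhhhhrrrrrrrrrrrrrrrrrrrrr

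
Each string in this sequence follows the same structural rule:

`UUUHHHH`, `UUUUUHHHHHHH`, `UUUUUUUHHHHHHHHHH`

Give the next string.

Term n consists of 2n+1 U's, followed by 3n+1 H's (n = 1, 2, …).
Setting n = 4 gives 9, 13 characters in each block.

UUUUUUUUUHHHHHHHHHHHHH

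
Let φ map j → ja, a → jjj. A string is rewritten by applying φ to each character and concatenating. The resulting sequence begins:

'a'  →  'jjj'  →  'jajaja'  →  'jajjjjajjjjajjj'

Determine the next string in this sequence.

Applying the rule to each of the 15 symbols of jajjjjajjjjajjj gives the pieces ja jjj ja ja ja ja jjj ja ja ja ja jjj ja ja ja, which concatenate to the answer.

jajjjjajajajajjjjajajajajjjjajaja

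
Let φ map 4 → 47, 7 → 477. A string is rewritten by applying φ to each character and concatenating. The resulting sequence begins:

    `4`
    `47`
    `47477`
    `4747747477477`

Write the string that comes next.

Rewriting the 13 symbols of 4747747477477 one by one yields 47 477 47 477 477 47 477 47 477 477 47 477 477; concatenated:

4747747477477474774747747747477477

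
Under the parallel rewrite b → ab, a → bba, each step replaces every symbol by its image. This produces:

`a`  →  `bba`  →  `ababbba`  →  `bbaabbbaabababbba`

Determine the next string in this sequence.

Rewriting the 17 symbols of bbaabbbaabababbba one by one yields ab ab bba bba ab ab ab bba bba ab bba ab bba ab ab ab bba; concatenated:

ababbbabbaabababbbabbaabbbaabbbaabababbba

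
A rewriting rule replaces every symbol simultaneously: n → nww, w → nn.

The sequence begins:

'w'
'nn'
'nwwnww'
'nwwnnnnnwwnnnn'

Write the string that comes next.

φ(nwwnnnnnwwnnnn) expands symbol-by-symbol to nww nn nn nww nww nww nww nww nn nn nww nww nww nww; joining the 14 pieces gives the next term.

nwwnnnnnwwnwwnwwnwwnwwnnnnnwwnwwnwwnww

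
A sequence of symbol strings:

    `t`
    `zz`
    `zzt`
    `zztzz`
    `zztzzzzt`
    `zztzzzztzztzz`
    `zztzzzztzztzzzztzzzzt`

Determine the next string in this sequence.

This is a Fibonacci-style word recurrence s(k) = s(k−1)·s(k−2): e.g. zz·t = zzt.
The next term joins zztzzzztzztzzzztzzzzt and zztzzzztzztzz.

zztzzzztzztzzzztzzzztzztzzzztzztzz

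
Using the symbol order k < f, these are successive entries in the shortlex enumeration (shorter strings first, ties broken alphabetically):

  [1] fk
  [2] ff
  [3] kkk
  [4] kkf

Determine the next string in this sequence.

kfk

The successor of kkf increments the rightmost position that isn't already f and resets every position after it to k.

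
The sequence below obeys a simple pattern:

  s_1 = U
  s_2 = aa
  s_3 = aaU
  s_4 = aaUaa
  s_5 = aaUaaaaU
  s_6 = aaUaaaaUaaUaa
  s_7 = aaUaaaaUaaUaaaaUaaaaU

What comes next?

aaUaaaaUaaUaaaaUaaaaUaaUaaaaUaaUaa

This is a Fibonacci-style word recurrence s(k) = s(k−1)·s(k−2): e.g. aa·U = aaU.
So term 8 is aaUaaaaUaaUaaaaUaaaaU·aaUaaaaUaaUaa.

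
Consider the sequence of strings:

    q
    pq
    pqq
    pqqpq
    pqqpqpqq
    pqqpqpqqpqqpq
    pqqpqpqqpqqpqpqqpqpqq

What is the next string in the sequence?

Each term (from the third on) is the previous term followed by the one before it: term 3 = pq·q = pqq.
Continuing: pqqpqpqqpqqpqpqqpqpqq · pqqpqpqqpqqpq gives term 8.

pqqpqpqqpqqpqpqqpqpqqpqqpqpqqpqqpq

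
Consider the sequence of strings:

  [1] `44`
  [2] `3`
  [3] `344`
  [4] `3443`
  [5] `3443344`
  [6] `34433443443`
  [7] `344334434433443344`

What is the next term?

34433443443344334434433443443

Each term (from the third on) is the previous term followed by the one before it: term 3 = 3·44 = 344.
Continuing: 344334434433443344 · 34433443443 gives term 8.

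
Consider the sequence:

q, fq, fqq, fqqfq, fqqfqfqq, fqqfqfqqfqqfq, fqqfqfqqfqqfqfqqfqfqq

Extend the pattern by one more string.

This is a Fibonacci-style word recurrence s(k) = s(k−1)·s(k−2): e.g. fq·q = fqq.
So term 8 is fqqfqfqqfqqfqfqqfqfqq·fqqfqfqqfqqfq.

fqqfqfqqfqqfqfqqfqfqqfqqfqfqqfqqfq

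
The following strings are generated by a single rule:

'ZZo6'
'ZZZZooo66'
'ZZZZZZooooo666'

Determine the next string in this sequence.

Reading off run lengths: Z runs 2, 4, 6; o runs 1, 3, 5; 6 runs 1, 2, 3 — each is linear in n (n = 1, 2, …).
Setting n = 4 gives 8, 7, 4 characters in each block.

ZZZZZZZZooooooo6666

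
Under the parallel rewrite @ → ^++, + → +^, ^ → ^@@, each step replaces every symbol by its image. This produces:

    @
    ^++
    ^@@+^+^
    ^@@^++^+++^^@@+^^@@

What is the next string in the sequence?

Rewriting the 19 symbols of ^@@^++^+++^^@@+^^@@ one by one yields ^@@ ^++ ^++ ^@@ +^ +^ ^@@ +^ +^ +^ ^@@ ^@@ ^++ ^++ +^ ^@@ ^@@ ^++ ^++; concatenated:

^@@^++^++^@@+^+^^@@+^+^+^^@@^@@^++^+++^^@@^@@^++^++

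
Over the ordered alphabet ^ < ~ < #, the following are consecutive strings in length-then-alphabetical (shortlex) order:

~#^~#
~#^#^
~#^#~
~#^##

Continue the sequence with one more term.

~#~^^

Treat ~#^## as a base-3 numeral over the given alphabet and add one, carrying through any trailing #'s.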